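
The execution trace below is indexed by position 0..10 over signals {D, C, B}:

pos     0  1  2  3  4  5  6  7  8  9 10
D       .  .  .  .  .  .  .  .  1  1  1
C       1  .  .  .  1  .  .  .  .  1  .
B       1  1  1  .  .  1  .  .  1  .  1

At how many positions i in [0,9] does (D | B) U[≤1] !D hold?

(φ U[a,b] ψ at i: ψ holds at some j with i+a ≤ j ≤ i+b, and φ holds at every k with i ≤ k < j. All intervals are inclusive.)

8

Evaluate at each i in [0,9]:
  i=0: ✓ (rhs at j=0)
  i=1: ✓ (rhs at j=1)
  i=2: ✓ (rhs at j=2)
  i=3: ✓ (rhs at j=3)
  i=4: ✓ (rhs at j=4)
  i=5: ✓ (rhs at j=5)
  i=6: ✓ (rhs at j=6)
  i=7: ✓ (rhs at j=7)
  i=8: ✗ (no rhs in [8,9])
  i=9: ✗ (no rhs in [9,10])
Positions where it holds: {0, 1, 2, 3, 4, 5, 6, 7} → 8.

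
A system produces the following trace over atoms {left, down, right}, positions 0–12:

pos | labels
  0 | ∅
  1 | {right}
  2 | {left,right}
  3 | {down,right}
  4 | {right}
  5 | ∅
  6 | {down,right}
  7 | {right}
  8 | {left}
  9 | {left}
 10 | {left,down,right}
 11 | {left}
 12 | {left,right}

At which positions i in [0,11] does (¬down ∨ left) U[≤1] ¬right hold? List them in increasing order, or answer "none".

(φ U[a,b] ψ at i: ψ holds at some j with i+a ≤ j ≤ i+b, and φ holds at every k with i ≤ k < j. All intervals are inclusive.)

Evaluate at each i in [0,11]:
  i=0: ✓ (rhs at j=0)
  i=1: ✗ (no rhs in [1,2])
  i=2: ✗ (no rhs in [2,3])
  i=3: ✗ (no rhs in [3,4])
  i=4: ✓ (rhs at j=5; lhs holds on [4,4])
  i=5: ✓ (rhs at j=5)
  i=6: ✗ (no rhs in [6,7])
  i=7: ✓ (rhs at j=8; lhs holds on [7,7])
  i=8: ✓ (rhs at j=8)
  i=9: ✓ (rhs at j=9)
  i=10: ✓ (rhs at j=11; lhs holds on [10,10])
  i=11: ✓ (rhs at j=11)

0, 4, 5, 7, 8, 9, 10, 11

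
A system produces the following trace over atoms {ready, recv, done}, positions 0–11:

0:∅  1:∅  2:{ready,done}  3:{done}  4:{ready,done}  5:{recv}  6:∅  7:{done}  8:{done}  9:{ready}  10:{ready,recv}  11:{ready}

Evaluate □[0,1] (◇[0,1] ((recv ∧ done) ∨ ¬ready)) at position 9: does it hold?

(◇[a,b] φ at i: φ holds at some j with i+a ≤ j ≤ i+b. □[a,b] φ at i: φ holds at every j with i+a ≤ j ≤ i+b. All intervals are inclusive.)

Does not hold

Check ◇[0,1] ((recv ∧ done) ∨ ¬ready) at every j in [9,10]:
  j=9: fails (none in [9,10])
  j=10: fails (none in [10,11])
Fails at j=9 → formula fails.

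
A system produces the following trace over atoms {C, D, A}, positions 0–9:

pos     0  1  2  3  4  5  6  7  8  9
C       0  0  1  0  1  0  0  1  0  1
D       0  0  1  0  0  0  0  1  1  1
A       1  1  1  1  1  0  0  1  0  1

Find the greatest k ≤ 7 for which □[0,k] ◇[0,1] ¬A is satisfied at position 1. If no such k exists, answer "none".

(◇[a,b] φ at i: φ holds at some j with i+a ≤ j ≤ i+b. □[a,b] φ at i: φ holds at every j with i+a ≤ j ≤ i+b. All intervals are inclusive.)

none

◇[0,1] ¬A must hold from j=1 onward; find where it first fails.
  j=1: fails → no k works.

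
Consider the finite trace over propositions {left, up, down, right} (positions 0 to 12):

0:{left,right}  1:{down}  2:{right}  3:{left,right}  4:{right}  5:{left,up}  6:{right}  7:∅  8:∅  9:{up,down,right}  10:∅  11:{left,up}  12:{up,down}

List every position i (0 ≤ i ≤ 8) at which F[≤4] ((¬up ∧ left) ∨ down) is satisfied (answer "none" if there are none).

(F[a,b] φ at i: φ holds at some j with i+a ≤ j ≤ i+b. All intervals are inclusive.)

Evaluate at each i in [0,8]:
  i=0: ✓ (witness j=0)
  i=1: ✓ (witness j=1)
  i=2: ✓ (witness j=3)
  i=3: ✓ (witness j=3)
  i=4: ✗ (none in [4,8])
  i=5: ✓ (witness j=9)
  i=6: ✓ (witness j=9)
  i=7: ✓ (witness j=9)
  i=8: ✓ (witness j=9)

0, 1, 2, 3, 5, 6, 7, 8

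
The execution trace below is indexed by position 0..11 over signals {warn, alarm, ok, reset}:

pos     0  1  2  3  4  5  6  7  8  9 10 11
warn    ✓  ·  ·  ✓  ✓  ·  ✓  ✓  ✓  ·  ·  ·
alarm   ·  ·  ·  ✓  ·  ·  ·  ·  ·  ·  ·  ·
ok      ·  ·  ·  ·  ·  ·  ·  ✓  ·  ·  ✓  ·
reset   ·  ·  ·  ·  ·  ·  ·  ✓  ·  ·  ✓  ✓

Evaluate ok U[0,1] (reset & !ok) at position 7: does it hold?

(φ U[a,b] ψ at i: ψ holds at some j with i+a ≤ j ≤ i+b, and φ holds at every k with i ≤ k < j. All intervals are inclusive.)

Does not hold

Need some j in [7,8] with (reset & !ok), and ok at every k in [7,j-1].
  j=7: (reset & !ok) false.
  j=8: (reset & !ok) false.
No j in the window works → until fails.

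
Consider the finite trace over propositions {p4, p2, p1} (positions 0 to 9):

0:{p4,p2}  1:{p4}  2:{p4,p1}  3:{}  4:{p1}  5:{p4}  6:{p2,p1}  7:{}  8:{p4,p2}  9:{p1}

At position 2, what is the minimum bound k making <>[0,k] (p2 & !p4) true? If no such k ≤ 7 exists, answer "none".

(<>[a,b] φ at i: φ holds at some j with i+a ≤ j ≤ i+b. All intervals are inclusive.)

Scan j = 2,3,… for (p2 & !p4):
  j=2: fails
  j=3: fails
  j=4: fails
  j=5: fails
  j=6: holds
First hit at j=6, so smallest k = 6-2 = 4.

4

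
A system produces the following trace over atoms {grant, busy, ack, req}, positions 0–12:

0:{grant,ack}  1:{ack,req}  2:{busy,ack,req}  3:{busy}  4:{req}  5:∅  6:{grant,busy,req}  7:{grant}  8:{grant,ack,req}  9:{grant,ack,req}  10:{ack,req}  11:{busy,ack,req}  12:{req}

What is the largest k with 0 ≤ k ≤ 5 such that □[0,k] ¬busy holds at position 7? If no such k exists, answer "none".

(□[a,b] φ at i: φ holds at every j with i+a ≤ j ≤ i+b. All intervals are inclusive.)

¬busy must hold from j=7 onward; find where it first fails.
  j=7: holds
  j=8: holds
  j=9: holds
  j=10: holds
  j=11: fails
Holds on [7,10], so largest k = 3.

3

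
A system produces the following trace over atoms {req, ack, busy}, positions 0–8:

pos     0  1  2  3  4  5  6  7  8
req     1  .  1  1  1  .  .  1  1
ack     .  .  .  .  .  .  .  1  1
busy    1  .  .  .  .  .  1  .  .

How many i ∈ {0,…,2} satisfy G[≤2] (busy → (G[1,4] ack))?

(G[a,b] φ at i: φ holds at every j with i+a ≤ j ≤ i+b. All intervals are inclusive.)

2

Evaluate at each i in [0,2]:
  i=0: ✗ (fails at j=0)
  i=1: ✓ (all of [1,3])
  i=2: ✓ (all of [2,4])
Positions where it holds: {1, 2} → 2.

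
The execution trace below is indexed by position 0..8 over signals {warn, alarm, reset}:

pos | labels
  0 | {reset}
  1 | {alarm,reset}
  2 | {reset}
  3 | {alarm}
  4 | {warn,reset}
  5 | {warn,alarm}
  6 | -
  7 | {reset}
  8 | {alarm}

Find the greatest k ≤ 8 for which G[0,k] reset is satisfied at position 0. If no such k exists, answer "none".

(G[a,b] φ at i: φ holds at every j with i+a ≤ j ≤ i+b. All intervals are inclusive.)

2

reset must hold from j=0 onward; find where it first fails.
  j=0: holds
  j=1: holds
  j=2: holds
  j=3: fails
Holds on [0,2], so largest k = 2.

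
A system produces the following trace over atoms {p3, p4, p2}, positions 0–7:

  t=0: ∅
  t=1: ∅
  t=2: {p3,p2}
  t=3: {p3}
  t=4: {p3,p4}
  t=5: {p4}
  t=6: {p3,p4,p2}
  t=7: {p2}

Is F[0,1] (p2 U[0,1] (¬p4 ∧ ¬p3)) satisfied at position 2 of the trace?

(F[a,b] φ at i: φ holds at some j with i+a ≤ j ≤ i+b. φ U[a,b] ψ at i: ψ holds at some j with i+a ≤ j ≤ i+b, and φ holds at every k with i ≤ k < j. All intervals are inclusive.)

Check (p2 U[0,1] (¬p4 ∧ ¬p3)) at each j in [2,3]:
  j=2: fails
  j=3: fails
No position in the window satisfies it → formula fails.

No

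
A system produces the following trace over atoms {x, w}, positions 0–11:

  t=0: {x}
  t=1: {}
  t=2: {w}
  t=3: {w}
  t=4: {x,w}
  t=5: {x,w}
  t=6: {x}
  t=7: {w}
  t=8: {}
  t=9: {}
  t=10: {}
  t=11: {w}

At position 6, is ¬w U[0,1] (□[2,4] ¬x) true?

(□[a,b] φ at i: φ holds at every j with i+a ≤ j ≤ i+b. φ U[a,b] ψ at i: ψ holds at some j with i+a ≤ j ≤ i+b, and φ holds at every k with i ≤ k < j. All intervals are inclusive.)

True

Need some j in [6,7] with □[2,4] ¬x, and ¬w at every k in [6,j-1].
  j=6: □[2,4] ¬x holds; no prefix to check → satisfied.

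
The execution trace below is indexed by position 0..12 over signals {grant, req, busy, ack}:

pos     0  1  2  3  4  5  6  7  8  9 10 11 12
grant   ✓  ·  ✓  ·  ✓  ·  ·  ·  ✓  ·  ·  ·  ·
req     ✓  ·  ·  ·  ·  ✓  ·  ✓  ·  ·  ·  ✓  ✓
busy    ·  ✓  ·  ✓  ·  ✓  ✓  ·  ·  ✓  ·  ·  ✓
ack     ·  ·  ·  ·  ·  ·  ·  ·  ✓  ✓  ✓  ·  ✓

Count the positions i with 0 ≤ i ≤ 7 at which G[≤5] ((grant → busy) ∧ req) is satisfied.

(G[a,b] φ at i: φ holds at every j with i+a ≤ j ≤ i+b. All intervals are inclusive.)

Evaluate at each i in [0,7]:
  i=0: ✗ (fails at j=0)
  i=1: ✗ (fails at j=1)
  i=2: ✗ (fails at j=2)
  i=3: ✗ (fails at j=3)
  i=4: ✗ (fails at j=4)
  i=5: ✗ (fails at j=6)
  i=6: ✗ (fails at j=6)
  i=7: ✗ (fails at j=8)
Positions where it holds: {} → 0.

0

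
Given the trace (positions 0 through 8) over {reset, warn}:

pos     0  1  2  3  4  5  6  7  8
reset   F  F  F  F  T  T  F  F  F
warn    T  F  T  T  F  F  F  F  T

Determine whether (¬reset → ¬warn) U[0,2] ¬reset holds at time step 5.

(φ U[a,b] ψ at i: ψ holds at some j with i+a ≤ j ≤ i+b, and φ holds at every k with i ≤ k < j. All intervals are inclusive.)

Holds

Need some j in [5,7] with ¬reset, and (¬reset → ¬warn) at every k in [5,j-1].
  j=5: ¬reset false.
  j=6: ¬reset holds; (¬reset → ¬warn) holds at every k in [5,5] → satisfied.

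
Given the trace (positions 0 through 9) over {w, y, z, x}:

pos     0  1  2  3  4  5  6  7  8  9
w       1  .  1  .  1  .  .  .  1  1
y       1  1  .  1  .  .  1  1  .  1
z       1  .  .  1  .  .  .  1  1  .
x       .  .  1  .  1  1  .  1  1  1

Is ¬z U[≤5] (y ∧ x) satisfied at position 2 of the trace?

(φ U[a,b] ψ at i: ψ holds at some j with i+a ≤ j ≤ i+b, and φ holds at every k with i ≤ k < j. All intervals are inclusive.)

False

Need some j in [2,7] with (y ∧ x), and ¬z at every k in [2,j-1].
  j=2: (y ∧ x) false.
  j=3: (y ∧ x) false.
  j=4: (y ∧ x) false.
  j=5: (y ∧ x) false.
  j=6: (y ∧ x) false.
  j=7: (y ∧ x) holds, but ¬z fails at k=3 → not this j.
No j in the window works → until fails.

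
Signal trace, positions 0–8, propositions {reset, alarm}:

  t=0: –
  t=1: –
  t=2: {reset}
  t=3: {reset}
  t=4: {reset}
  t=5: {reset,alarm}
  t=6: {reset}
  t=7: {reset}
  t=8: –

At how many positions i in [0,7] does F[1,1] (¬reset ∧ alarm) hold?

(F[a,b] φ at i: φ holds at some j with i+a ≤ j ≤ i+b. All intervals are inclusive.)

0

Evaluate at each i in [0,7]:
  i=0: ✗ (none in [1,1])
  i=1: ✗ (none in [2,2])
  i=2: ✗ (none in [3,3])
  i=3: ✗ (none in [4,4])
  i=4: ✗ (none in [5,5])
  i=5: ✗ (none in [6,6])
  i=6: ✗ (none in [7,7])
  i=7: ✗ (none in [8,8])
Positions where it holds: {} → 0.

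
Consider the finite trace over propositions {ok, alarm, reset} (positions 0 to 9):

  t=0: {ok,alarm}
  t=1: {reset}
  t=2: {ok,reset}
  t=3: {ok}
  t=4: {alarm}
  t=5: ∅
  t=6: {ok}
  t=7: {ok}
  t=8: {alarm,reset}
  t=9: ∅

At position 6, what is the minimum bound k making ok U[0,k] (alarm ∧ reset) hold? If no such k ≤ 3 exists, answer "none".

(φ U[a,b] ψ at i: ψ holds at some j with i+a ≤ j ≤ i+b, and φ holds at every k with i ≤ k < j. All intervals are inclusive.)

2

Need earliest j ≥ 6 with (alarm ∧ reset), and ok at every k in [6,j-1].
  j=6: rhs fails.
  j=7: rhs fails.
  j=8: rhs holds; lhs holds on [6,7]. k = 2.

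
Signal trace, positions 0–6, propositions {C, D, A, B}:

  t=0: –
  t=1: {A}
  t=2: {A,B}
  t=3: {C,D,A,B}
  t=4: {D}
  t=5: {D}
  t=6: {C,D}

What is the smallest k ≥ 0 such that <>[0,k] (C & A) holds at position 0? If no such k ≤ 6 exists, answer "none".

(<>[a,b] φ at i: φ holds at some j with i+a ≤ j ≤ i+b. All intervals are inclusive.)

Scan j = 0,1,… for (C & A):
  j=0: fails
  j=1: fails
  j=2: fails
  j=3: holds
First hit at j=3, so smallest k = 3-0 = 3.

3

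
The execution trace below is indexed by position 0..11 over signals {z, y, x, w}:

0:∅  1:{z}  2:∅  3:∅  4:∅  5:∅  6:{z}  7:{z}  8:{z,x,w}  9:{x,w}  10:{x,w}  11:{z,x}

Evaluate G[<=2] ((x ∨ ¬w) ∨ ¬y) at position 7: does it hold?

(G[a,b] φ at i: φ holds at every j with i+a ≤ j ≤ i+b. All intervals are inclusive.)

Check ((x ∨ ¬w) ∨ ¬y) at every j in [7,9]:
  j=7: true
  j=8: true
  j=9: true
All positions satisfy it → formula holds.

Yes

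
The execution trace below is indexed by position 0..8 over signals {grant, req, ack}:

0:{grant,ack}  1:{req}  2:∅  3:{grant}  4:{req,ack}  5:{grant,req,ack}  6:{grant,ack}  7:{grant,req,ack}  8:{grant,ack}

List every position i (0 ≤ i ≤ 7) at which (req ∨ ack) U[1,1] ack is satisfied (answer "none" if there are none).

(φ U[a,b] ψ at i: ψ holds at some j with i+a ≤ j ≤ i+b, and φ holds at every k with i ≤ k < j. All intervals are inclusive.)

4, 5, 6, 7

Evaluate at each i in [0,7]:
  i=0: ✗ (no rhs in [1,1])
  i=1: ✗ (no rhs in [2,2])
  i=2: ✗ (no rhs in [3,3])
  i=3: ✗ (lhs fails at k=3 before rhs at j=4)
  i=4: ✓ (rhs at j=5; lhs holds on [4,4])
  i=5: ✓ (rhs at j=6; lhs holds on [5,5])
  i=6: ✓ (rhs at j=7; lhs holds on [6,6])
  i=7: ✓ (rhs at j=8; lhs holds on [7,7])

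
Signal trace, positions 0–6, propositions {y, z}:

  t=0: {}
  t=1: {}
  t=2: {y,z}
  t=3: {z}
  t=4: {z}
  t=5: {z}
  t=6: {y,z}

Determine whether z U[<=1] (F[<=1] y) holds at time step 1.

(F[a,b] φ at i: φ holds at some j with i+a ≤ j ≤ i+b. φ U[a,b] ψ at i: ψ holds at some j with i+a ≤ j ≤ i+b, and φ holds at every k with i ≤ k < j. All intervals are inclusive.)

Yes

Need some j in [1,2] with F[<=1] y, and z at every k in [1,j-1].
  j=1: F[<=1] y holds; no prefix to check → satisfied.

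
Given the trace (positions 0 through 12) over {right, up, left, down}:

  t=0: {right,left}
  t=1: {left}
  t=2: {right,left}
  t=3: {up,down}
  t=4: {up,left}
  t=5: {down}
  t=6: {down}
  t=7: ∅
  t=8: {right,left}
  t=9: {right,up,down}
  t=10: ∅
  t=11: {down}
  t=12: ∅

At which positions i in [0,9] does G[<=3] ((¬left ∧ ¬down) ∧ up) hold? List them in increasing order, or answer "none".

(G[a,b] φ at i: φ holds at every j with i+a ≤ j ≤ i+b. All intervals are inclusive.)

Evaluate at each i in [0,9]:
  i=0: ✗ (fails at j=0)
  i=1: ✗ (fails at j=1)
  i=2: ✗ (fails at j=2)
  i=3: ✗ (fails at j=3)
  i=4: ✗ (fails at j=4)
  i=5: ✗ (fails at j=5)
  i=6: ✗ (fails at j=6)
  i=7: ✗ (fails at j=7)
  i=8: ✗ (fails at j=8)
  i=9: ✗ (fails at j=9)

none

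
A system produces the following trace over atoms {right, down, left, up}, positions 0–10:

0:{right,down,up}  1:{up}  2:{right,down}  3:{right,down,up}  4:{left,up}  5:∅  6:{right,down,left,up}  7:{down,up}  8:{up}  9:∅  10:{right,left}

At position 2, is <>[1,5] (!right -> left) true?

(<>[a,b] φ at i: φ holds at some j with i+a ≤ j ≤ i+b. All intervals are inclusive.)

Check (!right -> left) at each j in [3,7]:
  j=3: true
  j=4: true
  j=5: false
  j=6: true
  j=7: false
Found at j=3 → formula holds.

True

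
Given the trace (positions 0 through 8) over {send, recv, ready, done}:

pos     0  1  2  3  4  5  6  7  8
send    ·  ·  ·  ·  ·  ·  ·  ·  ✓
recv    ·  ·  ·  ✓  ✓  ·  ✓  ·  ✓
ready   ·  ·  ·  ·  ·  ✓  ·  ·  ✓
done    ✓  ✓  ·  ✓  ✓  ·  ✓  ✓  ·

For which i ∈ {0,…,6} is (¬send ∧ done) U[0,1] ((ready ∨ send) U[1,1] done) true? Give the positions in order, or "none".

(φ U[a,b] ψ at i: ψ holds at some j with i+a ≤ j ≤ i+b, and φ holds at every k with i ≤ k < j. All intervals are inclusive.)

4, 5

Evaluate at each i in [0,6]:
  i=0: ✗ (no rhs in [0,1])
  i=1: ✗ (no rhs in [1,2])
  i=2: ✗ (no rhs in [2,3])
  i=3: ✗ (no rhs in [3,4])
  i=4: ✓ (rhs at j=5; lhs holds on [4,4])
  i=5: ✓ (rhs at j=5)
  i=6: ✗ (no rhs in [6,7])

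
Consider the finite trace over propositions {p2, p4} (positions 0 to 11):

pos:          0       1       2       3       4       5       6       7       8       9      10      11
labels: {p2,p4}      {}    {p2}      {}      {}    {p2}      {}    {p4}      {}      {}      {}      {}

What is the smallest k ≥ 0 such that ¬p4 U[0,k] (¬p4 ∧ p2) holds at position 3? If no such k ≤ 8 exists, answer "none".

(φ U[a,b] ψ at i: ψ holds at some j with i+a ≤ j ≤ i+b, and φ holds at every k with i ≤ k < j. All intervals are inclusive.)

2

Need earliest j ≥ 3 with (¬p4 ∧ p2), and ¬p4 at every k in [3,j-1].
  j=3: rhs fails.
  j=4: rhs fails.
  j=5: rhs holds; lhs holds on [3,4]. k = 2.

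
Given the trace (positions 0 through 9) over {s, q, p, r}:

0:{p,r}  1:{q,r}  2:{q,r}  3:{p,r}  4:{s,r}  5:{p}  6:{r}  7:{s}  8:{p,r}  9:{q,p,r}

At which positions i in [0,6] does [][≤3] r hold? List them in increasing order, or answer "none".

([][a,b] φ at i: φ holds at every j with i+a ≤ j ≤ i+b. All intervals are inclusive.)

Evaluate at each i in [0,6]:
  i=0: ✓ (all of [0,3])
  i=1: ✓ (all of [1,4])
  i=2: ✗ (fails at j=5)
  i=3: ✗ (fails at j=5)
  i=4: ✗ (fails at j=5)
  i=5: ✗ (fails at j=5)
  i=6: ✗ (fails at j=7)

0, 1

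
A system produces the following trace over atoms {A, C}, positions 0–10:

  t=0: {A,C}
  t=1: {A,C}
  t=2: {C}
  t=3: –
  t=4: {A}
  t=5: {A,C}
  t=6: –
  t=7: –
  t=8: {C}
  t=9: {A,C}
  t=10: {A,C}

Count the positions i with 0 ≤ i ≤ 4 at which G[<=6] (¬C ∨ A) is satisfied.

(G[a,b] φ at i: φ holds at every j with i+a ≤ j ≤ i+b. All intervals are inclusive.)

Evaluate at each i in [0,4]:
  i=0: ✗ (fails at j=2)
  i=1: ✗ (fails at j=2)
  i=2: ✗ (fails at j=2)
  i=3: ✗ (fails at j=8)
  i=4: ✗ (fails at j=8)
Positions where it holds: {} → 0.

0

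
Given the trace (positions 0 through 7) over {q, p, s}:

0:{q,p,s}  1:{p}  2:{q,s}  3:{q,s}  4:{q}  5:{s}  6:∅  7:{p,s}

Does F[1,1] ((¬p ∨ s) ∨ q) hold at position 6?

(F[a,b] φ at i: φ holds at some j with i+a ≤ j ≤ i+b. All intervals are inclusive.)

Yes

Check ((¬p ∨ s) ∨ q) at each j in [7,7]:
  j=7: true
Found at j=7 → formula holds.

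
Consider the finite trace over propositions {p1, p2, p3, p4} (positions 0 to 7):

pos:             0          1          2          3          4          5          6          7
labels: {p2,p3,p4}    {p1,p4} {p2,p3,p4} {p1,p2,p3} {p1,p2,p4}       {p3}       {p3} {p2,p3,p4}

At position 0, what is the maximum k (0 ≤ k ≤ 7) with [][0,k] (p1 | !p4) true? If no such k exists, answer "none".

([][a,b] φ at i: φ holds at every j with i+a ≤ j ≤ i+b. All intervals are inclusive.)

(p1 | !p4) must hold from j=0 onward; find where it first fails.
  j=0: fails → no k works.

none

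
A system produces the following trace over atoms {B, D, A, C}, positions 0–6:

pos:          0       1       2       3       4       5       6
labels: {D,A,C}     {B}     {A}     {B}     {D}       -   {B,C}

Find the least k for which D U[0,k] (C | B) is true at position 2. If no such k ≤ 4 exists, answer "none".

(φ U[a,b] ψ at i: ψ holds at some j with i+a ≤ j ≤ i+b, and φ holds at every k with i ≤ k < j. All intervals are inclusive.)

none

Need earliest j ≥ 2 with (C | B), and D at every k in [2,j-1].
  j=2: rhs fails.
  j=3: rhs holds but lhs fails at k=2.
  j=4: rhs fails.
  j=5: rhs fails.
  j=6: rhs holds but lhs fails at k=2.
No witness within the range → none.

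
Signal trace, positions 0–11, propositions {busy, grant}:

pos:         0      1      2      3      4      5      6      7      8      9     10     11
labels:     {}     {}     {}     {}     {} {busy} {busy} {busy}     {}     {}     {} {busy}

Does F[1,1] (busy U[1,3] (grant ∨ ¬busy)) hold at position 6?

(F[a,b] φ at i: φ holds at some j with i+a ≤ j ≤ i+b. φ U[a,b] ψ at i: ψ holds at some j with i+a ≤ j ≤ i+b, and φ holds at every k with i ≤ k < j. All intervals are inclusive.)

Holds

Check (busy U[1,3] (grant ∨ ¬busy)) at each j in [7,7]:
  j=7: holds
Found at j=7 → formula holds.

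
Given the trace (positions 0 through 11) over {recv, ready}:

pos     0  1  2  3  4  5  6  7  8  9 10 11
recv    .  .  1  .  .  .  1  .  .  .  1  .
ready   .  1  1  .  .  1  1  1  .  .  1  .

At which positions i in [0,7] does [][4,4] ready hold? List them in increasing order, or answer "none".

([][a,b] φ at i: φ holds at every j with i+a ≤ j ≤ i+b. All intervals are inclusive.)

Evaluate at each i in [0,7]:
  i=0: ✗ (fails at j=4)
  i=1: ✓ (all of [5,5])
  i=2: ✓ (all of [6,6])
  i=3: ✓ (all of [7,7])
  i=4: ✗ (fails at j=8)
  i=5: ✗ (fails at j=9)
  i=6: ✓ (all of [10,10])
  i=7: ✗ (fails at j=11)

1, 2, 3, 6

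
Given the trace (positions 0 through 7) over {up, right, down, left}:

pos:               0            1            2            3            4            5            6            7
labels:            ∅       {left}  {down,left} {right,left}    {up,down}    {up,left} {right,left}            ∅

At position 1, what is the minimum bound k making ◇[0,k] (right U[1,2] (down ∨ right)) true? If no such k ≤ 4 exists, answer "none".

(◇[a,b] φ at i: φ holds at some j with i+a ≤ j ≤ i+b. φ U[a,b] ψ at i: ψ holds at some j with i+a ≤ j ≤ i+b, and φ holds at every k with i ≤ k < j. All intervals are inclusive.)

Scan j = 1,2,… for (right U[1,2] (down ∨ right)):
  j=1: fails
  j=2: fails
  j=3: holds
First hit at j=3, so smallest k = 3-1 = 2.

2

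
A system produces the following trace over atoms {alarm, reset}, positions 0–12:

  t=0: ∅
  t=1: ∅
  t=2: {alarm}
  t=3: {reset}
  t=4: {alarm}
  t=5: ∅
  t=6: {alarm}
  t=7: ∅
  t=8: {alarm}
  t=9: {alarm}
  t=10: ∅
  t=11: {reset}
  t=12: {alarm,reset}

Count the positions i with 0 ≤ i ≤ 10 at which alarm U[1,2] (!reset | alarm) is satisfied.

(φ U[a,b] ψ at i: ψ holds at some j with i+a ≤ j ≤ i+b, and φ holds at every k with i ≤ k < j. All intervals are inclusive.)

Evaluate at each i in [0,10]:
  i=0: ✗ (lhs fails at k=0 before rhs at j=1)
  i=1: ✗ (lhs fails at k=1 before rhs at j=2)
  i=2: ✗ (lhs fails at k=3 before rhs at j=4)
  i=3: ✗ (lhs fails at k=3 before rhs at j=4)
  i=4: ✓ (rhs at j=5; lhs holds on [4,4])
  i=5: ✗ (lhs fails at k=5 before rhs at j=6)
  i=6: ✓ (rhs at j=7; lhs holds on [6,6])
  i=7: ✗ (lhs fails at k=7 before rhs at j=8)
  i=8: ✓ (rhs at j=9; lhs holds on [8,8])
  i=9: ✓ (rhs at j=10; lhs holds on [9,9])
  i=10: ✗ (lhs fails at k=10 before rhs at j=12)
Positions where it holds: {4, 6, 8, 9} → 4.

4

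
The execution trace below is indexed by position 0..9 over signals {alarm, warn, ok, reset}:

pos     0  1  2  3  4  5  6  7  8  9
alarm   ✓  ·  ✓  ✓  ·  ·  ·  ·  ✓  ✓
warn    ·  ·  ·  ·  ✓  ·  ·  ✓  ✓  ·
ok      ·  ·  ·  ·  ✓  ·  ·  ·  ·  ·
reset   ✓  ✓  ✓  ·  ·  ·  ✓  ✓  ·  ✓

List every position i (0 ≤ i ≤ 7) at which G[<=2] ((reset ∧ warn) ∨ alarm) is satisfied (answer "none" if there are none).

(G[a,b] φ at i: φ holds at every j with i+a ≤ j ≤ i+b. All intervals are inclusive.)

Evaluate at each i in [0,7]:
  i=0: ✗ (fails at j=1)
  i=1: ✗ (fails at j=1)
  i=2: ✗ (fails at j=4)
  i=3: ✗ (fails at j=4)
  i=4: ✗ (fails at j=4)
  i=5: ✗ (fails at j=5)
  i=6: ✗ (fails at j=6)
  i=7: ✓ (all of [7,9])

7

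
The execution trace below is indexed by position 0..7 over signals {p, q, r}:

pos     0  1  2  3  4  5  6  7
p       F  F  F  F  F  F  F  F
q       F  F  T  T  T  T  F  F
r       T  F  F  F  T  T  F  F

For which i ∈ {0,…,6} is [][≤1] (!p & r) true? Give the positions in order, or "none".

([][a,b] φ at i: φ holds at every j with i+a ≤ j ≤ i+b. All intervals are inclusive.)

4

Evaluate at each i in [0,6]:
  i=0: ✗ (fails at j=1)
  i=1: ✗ (fails at j=1)
  i=2: ✗ (fails at j=2)
  i=3: ✗ (fails at j=3)
  i=4: ✓ (all of [4,5])
  i=5: ✗ (fails at j=6)
  i=6: ✗ (fails at j=6)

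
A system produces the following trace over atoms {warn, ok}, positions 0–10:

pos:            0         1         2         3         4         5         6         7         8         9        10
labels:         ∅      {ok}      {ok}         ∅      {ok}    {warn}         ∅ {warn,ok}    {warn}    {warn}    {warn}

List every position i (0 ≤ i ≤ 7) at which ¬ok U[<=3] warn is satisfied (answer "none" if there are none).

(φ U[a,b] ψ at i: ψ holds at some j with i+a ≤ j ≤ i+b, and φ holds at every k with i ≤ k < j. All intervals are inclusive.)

Evaluate at each i in [0,7]:
  i=0: ✗ (no rhs in [0,3])
  i=1: ✗ (no rhs in [1,4])
  i=2: ✗ (lhs fails at k=2 before rhs at j=5)
  i=3: ✗ (lhs fails at k=4 before rhs at j=5)
  i=4: ✗ (lhs fails at k=4 before rhs at j=5)
  i=5: ✓ (rhs at j=5)
  i=6: ✓ (rhs at j=7; lhs holds on [6,6])
  i=7: ✓ (rhs at j=7)

5, 6, 7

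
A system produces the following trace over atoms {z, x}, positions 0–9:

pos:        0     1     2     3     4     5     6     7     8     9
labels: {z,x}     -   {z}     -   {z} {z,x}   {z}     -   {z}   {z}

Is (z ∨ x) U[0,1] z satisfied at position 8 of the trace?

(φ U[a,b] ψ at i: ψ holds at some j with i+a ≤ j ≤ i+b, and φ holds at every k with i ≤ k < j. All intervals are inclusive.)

True

Need some j in [8,9] with z, and (z ∨ x) at every k in [8,j-1].
  j=8: z holds; no prefix to check → satisfied.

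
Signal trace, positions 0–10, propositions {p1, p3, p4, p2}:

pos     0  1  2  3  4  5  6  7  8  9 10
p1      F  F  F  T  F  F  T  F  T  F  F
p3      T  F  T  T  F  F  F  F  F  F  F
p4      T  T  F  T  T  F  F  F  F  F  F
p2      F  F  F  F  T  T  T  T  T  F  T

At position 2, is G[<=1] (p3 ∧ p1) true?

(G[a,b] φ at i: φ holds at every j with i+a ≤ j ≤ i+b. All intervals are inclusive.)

False

Check (p3 ∧ p1) at every j in [2,3]:
  j=2: false
  j=3: true
Fails at j=2 → formula fails.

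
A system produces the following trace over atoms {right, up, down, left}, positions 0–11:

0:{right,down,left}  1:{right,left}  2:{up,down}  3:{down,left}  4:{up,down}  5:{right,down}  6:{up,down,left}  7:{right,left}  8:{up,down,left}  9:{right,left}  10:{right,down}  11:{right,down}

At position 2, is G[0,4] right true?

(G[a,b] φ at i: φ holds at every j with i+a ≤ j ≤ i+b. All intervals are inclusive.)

False

Check right at every j in [2,6]:
  j=2: false
  j=3: false
  j=4: false
  j=5: true
  j=6: false
Fails at j=2 → formula fails.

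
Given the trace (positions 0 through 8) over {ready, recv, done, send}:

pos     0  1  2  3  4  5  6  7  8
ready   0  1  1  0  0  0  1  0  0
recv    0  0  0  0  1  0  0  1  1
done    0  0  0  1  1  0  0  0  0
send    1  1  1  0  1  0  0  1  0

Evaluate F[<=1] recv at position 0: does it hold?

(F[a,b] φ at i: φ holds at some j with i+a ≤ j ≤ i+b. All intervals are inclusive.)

Check recv at each j in [0,1]:
  j=0: false
  j=1: false
No position in the window satisfies it → formula fails.

No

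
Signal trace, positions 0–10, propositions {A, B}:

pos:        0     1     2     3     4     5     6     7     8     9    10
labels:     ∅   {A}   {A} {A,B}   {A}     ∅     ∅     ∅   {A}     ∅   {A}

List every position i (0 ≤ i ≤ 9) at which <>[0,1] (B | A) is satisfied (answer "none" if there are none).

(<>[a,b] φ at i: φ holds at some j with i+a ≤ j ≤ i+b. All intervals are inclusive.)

Evaluate at each i in [0,9]:
  i=0: ✓ (witness j=1)
  i=1: ✓ (witness j=1)
  i=2: ✓ (witness j=2)
  i=3: ✓ (witness j=3)
  i=4: ✓ (witness j=4)
  i=5: ✗ (none in [5,6])
  i=6: ✗ (none in [6,7])
  i=7: ✓ (witness j=8)
  i=8: ✓ (witness j=8)
  i=9: ✓ (witness j=10)

0, 1, 2, 3, 4, 7, 8, 9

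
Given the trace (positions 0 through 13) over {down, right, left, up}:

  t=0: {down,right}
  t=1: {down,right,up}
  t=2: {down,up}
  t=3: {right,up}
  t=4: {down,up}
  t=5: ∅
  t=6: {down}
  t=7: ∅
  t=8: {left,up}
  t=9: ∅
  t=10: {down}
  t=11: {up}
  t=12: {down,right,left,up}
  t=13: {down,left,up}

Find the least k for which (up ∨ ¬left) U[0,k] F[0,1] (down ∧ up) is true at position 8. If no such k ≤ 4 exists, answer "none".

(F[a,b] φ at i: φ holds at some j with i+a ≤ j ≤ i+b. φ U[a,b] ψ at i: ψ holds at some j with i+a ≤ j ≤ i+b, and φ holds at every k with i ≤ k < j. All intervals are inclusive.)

3

Need earliest j ≥ 8 with F[0,1] (down ∧ up), and (up ∨ ¬left) at every k in [8,j-1].
  j=8: rhs fails.
  j=9: rhs fails.
  j=10: rhs fails.
  j=11: rhs holds; lhs holds on [8,10]. k = 3.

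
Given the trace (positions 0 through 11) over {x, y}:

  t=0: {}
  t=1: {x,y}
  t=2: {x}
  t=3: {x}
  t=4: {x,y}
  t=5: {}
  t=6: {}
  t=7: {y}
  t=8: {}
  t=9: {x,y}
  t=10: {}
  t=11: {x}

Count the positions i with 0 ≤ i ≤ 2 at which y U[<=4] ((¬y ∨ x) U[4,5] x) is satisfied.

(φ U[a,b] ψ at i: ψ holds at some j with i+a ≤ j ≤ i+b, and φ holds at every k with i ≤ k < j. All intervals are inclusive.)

1

Evaluate at each i in [0,2]:
  i=0: ✓ (rhs at j=0)
  i=1: ✗ (no rhs in [1,5])
  i=2: ✗ (no rhs in [2,6])
Positions where it holds: {0} → 1.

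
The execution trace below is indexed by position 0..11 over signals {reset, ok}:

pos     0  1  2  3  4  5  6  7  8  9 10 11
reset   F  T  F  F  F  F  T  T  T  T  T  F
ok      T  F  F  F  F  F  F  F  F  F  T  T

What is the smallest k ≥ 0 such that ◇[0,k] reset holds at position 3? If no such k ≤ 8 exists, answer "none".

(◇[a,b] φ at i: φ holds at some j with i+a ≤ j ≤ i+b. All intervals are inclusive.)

Scan j = 3,4,… for reset:
  j=3: fails
  j=4: fails
  j=5: fails
  j=6: holds
First hit at j=6, so smallest k = 6-3 = 3.

3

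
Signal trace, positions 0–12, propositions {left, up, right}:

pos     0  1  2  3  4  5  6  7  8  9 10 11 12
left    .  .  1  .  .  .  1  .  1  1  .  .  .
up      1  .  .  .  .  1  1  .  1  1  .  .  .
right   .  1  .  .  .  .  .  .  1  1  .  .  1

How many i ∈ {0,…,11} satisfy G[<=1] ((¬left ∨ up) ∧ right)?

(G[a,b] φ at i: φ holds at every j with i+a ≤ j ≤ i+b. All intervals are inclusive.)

Evaluate at each i in [0,11]:
  i=0: ✗ (fails at j=0)
  i=1: ✗ (fails at j=2)
  i=2: ✗ (fails at j=2)
  i=3: ✗ (fails at j=3)
  i=4: ✗ (fails at j=4)
  i=5: ✗ (fails at j=5)
  i=6: ✗ (fails at j=6)
  i=7: ✗ (fails at j=7)
  i=8: ✓ (all of [8,9])
  i=9: ✗ (fails at j=10)
  i=10: ✗ (fails at j=10)
  i=11: ✗ (fails at j=11)
Positions where it holds: {8} → 1.

1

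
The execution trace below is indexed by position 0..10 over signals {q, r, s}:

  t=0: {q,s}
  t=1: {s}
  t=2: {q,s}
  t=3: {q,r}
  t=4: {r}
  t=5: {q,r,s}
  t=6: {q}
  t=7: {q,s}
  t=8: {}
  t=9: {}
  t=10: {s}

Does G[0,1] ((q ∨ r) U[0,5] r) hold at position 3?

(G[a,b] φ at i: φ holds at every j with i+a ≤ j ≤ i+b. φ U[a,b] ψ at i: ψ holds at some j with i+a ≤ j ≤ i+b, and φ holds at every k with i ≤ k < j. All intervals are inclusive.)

Check ((q ∨ r) U[0,5] r) at every j in [3,4]:
  j=3: holds
  j=4: holds
All positions satisfy it → formula holds.

Yes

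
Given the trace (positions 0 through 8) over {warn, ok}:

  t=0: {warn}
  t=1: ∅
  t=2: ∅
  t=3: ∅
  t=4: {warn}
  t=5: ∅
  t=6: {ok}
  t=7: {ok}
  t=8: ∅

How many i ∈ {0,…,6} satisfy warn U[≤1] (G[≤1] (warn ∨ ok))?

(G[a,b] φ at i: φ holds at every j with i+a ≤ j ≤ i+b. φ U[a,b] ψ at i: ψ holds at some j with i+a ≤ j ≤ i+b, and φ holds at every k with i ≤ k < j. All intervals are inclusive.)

1

Evaluate at each i in [0,6]:
  i=0: ✗ (no rhs in [0,1])
  i=1: ✗ (no rhs in [1,2])
  i=2: ✗ (no rhs in [2,3])
  i=3: ✗ (no rhs in [3,4])
  i=4: ✗ (no rhs in [4,5])
  i=5: ✗ (lhs fails at k=5 before rhs at j=6)
  i=6: ✓ (rhs at j=6)
Positions where it holds: {6} → 1.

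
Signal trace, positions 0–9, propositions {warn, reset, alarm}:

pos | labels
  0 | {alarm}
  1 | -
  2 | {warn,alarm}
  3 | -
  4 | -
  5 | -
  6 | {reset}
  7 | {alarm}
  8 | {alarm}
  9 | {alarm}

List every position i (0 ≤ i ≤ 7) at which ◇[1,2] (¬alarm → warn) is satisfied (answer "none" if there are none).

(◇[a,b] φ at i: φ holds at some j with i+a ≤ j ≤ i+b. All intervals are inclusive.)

0, 1, 5, 6, 7

Evaluate at each i in [0,7]:
  i=0: ✓ (witness j=2)
  i=1: ✓ (witness j=2)
  i=2: ✗ (none in [3,4])
  i=3: ✗ (none in [4,5])
  i=4: ✗ (none in [5,6])
  i=5: ✓ (witness j=7)
  i=6: ✓ (witness j=7)
  i=7: ✓ (witness j=8)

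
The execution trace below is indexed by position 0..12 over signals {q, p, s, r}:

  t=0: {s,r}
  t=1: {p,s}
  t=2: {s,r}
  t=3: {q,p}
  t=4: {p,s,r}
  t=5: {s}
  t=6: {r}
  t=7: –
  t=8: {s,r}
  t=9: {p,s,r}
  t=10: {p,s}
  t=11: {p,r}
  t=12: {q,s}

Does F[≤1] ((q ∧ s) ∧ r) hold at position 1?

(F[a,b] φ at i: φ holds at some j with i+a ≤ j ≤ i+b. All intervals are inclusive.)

No

Check ((q ∧ s) ∧ r) at each j in [1,2]:
  j=1: false
  j=2: false
No position in the window satisfies it → formula fails.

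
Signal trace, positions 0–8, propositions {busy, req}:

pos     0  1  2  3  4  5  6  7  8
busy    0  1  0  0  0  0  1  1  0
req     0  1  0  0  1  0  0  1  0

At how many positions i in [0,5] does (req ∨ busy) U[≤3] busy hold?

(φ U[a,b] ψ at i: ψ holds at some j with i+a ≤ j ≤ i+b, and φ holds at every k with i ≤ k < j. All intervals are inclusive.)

Evaluate at each i in [0,5]:
  i=0: ✗ (lhs fails at k=0 before rhs at j=1)
  i=1: ✓ (rhs at j=1)
  i=2: ✗ (no rhs in [2,5])
  i=3: ✗ (lhs fails at k=3 before rhs at j=6)
  i=4: ✗ (lhs fails at k=5 before rhs at j=6)
  i=5: ✗ (lhs fails at k=5 before rhs at j=6)
Positions where it holds: {1} → 1.

1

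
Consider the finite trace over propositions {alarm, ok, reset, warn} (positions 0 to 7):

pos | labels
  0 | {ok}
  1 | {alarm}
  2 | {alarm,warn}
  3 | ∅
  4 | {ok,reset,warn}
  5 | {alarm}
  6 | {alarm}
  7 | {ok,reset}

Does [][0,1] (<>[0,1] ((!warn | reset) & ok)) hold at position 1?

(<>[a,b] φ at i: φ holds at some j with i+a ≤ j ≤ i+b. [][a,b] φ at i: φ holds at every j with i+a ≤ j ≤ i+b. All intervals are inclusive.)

False

Check <>[0,1] ((!warn | reset) & ok) at every j in [1,2]:
  j=1: fails (none in [1,2])
  j=2: fails (none in [2,3])
Fails at j=1 → formula fails.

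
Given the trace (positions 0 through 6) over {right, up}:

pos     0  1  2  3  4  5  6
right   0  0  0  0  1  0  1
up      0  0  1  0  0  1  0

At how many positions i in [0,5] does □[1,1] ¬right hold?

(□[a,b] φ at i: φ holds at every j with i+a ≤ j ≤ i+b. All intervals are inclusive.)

Evaluate at each i in [0,5]:
  i=0: ✓ (all of [1,1])
  i=1: ✓ (all of [2,2])
  i=2: ✓ (all of [3,3])
  i=3: ✗ (fails at j=4)
  i=4: ✓ (all of [5,5])
  i=5: ✗ (fails at j=6)
Positions where it holds: {0, 1, 2, 4} → 4.

4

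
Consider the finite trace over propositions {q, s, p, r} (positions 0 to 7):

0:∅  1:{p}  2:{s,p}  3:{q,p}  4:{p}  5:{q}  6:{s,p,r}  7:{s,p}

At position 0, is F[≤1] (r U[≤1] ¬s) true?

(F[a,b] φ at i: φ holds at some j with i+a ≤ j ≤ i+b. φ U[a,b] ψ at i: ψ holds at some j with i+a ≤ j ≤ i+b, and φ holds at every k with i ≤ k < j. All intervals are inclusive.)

Check (r U[≤1] ¬s) at each j in [0,1]:
  j=0: holds
  j=1: holds
Found at j=0 → formula holds.

True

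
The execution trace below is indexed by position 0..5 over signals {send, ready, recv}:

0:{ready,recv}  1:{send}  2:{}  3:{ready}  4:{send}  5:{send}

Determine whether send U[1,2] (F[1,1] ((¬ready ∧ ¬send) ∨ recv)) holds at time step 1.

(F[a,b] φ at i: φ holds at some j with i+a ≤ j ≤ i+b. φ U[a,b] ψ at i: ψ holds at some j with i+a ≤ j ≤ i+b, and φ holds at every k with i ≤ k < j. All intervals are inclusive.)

Need some j in [2,3] with F[1,1] ((¬ready ∧ ¬send) ∨ recv), and send at every k in [1,j-1].
  j=2: F[1,1] ((¬ready ∧ ¬send) ∨ recv) — fails (none in [3,3]).
  j=3: F[1,1] ((¬ready ∧ ¬send) ∨ recv) — fails (none in [4,4]).
No j in the window works → until fails.

No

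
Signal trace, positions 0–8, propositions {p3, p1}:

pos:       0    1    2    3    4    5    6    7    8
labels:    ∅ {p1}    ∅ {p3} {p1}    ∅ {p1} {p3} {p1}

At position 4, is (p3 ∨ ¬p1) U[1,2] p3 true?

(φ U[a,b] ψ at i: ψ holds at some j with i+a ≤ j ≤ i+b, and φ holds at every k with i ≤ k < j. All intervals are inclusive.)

Does not hold

Need some j in [5,6] with p3, and (p3 ∨ ¬p1) at every k in [4,j-1].
  j=5: p3 false.
  j=6: p3 false.
No j in the window works → until fails.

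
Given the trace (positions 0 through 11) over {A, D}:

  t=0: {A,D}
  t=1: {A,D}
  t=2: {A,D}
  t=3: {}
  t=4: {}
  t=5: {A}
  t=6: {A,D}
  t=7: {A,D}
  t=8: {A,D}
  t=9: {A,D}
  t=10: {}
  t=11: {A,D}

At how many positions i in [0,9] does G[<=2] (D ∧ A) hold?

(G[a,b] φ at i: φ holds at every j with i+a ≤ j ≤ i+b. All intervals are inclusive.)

Evaluate at each i in [0,9]:
  i=0: ✓ (all of [0,2])
  i=1: ✗ (fails at j=3)
  i=2: ✗ (fails at j=3)
  i=3: ✗ (fails at j=3)
  i=4: ✗ (fails at j=4)
  i=5: ✗ (fails at j=5)
  i=6: ✓ (all of [6,8])
  i=7: ✓ (all of [7,9])
  i=8: ✗ (fails at j=10)
  i=9: ✗ (fails at j=10)
Positions where it holds: {0, 6, 7} → 3.

3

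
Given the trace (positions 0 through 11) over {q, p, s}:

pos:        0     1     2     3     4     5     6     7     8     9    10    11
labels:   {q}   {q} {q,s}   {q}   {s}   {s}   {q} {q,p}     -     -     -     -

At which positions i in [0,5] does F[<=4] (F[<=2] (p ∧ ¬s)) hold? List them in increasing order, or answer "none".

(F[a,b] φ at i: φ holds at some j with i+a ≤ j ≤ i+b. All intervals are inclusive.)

1, 2, 3, 4, 5

Evaluate at each i in [0,5]:
  i=0: ✗ (none in [0,4])
  i=1: ✓ (witness j=5)
  i=2: ✓ (witness j=5)
  i=3: ✓ (witness j=5)
  i=4: ✓ (witness j=5)
  i=5: ✓ (witness j=5)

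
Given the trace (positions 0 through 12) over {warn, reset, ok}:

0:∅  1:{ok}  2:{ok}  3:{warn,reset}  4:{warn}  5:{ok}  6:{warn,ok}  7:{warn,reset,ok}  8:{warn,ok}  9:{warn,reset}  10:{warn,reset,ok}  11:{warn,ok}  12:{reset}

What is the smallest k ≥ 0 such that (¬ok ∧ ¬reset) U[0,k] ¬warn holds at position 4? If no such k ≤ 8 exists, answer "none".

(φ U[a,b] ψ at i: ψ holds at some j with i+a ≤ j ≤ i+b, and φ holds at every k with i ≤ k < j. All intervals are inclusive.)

1

Need earliest j ≥ 4 with ¬warn, and (¬ok ∧ ¬reset) at every k in [4,j-1].
  j=4: rhs fails.
  j=5: rhs holds; lhs holds on [4,4]. k = 1.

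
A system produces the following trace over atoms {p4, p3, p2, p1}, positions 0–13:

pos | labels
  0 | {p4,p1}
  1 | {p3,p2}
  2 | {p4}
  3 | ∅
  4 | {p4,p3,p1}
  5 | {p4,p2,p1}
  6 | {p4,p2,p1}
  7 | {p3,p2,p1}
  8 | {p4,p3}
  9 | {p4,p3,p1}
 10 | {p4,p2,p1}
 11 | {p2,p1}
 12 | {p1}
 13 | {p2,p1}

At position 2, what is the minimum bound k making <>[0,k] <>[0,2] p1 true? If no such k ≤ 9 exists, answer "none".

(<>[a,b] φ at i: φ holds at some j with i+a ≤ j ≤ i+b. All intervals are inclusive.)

Scan j = 2,3,… for <>[0,2] p1:
  j=2: holds
First hit at j=2, so smallest k = 2-2 = 0.

0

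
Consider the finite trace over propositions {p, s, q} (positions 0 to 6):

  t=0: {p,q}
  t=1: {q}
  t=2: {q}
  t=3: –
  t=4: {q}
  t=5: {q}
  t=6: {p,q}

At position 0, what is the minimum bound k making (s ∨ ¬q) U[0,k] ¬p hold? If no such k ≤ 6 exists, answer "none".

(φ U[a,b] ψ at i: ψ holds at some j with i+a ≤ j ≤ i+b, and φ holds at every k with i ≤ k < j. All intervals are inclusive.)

Need earliest j ≥ 0 with ¬p, and (s ∨ ¬q) at every k in [0,j-1].
  j=0: rhs fails.
  j=1: rhs holds but lhs fails at k=0.
  j=2: rhs holds but lhs fails at k=0.
  j=3: rhs holds but lhs fails at k=0.
  j=4: rhs holds but lhs fails at k=0.
  j=5: rhs holds but lhs fails at k=0.
  j=6: rhs fails.
No witness within the range → none.

none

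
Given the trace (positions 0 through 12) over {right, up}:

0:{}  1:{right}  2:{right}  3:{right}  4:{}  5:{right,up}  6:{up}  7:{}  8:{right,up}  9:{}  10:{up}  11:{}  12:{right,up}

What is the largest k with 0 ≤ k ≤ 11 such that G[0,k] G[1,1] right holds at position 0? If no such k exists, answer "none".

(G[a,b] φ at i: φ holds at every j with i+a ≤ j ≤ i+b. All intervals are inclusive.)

2

G[1,1] right must hold from j=0 onward; find where it first fails.
  j=0: holds
  j=1: holds
  j=2: holds
  j=3: fails
Holds on [0,2], so largest k = 2.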